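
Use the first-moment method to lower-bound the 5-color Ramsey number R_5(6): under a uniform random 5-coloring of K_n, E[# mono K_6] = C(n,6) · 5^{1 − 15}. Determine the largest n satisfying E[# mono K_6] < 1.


We need C(n, 6) · 5^{1 − 15} < 1, i.e. C(n, 6) < 5^{15 − 1} = 6103515625.
Check values of n near the boundary:
  n = 129: C(129, 6) = 5688177600; 5688177600 < 6103515625? YES
  n = 130: C(130, 6) = 5963412000; 5963412000 < 6103515625? YES
  n = 131: C(131, 6) = 6249655776; 6249655776 < 6103515625? NO
  n = 132: C(132, 6) = 6547258432; 6547258432 < 6103515625? NO
The largest n with C(n, 6) < 6103515625 is n = 130 (where E[X] = 47707296/48828125 ≈ 0.9770). Hence R_5(6) > 130, i.e. R_5(6) ≥ 131.

Largest n = 130; hence R_5(6) > 130.


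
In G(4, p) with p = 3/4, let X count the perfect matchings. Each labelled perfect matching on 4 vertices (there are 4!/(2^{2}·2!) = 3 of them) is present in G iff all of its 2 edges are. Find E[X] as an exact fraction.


K_4 has 4!/(2^{2}·2!) = 3 labelled perfect matchings.
For each such perfect matching H, let X_H = 1 if all 2 edges of H are present in G. Then P[X_H = 1] = p^{2} = (3/4)^{2} = 9/16.
Summing the indicators: E[X] = Σ_H E[X_H] = 3 · p^{2} = 3 · 9/16 = 27/16.
Numerically: E[X] ≈ 1.6875.

E[X] = 3 · (3/4)^{2} = 27/16 ≈ 1.6875.


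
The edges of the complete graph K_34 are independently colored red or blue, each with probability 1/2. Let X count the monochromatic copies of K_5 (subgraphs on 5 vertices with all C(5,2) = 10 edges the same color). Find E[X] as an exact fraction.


Let X = Σ_S X_S over the C(34, 5) = 278256 subsets S of size 5, where X_S = 1 if the K_5 on S is monochromatic.
For a fixed S, the K_5 on S has C(5, 2) = 10 edges. P[all 10 edges red] = (1/2)^10, and likewise for blue, so P[monochromatic] = 2·(1/2)^10 = 2^{1 − 10} = 1/512.
By linearity: E[X] = C(34, 5) · 2^{1 − 10} = 278256 · 1/512 = 17391/32.
Numerically: E[X] ≈ 543.468750.

E[X] = C(34,5)·2^(1−C(5,2)) = 17391/32 ≈ 543.468750.


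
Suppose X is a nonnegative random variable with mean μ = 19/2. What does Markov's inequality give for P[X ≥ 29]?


μ = E[X] = 19/2, a = 29.
Markov: P[X ≥ 29] ≤ μ/a = (19/2)/29 = 19/58.
Numerically: ≈ 0.32759.
(Since a = 29 > μ = 9.50000, the bound 19/58 is < 1 and informative.)

P[X ≥ 29] ≤ 19/58 ≈ 0.32759.


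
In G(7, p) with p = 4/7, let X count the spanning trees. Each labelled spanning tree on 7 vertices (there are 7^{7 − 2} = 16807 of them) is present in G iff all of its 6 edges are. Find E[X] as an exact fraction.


K_7 has 7^{7 − 2} = 16807 labelled spanning trees.
For each such spanning tree H, let X_H = 1 if all 6 edges of H are present in G. Then P[X_H = 1] = p^{6} = (4/7)^{6} = 4096/117649.
By linearity: E[X] = Σ_H E[X_H] = 16807 · p^{6} = 16807 · 4096/117649 = 4096/7.
Numerically: E[X] ≈ 585.1.

E[X] = 16807 · (4/7)^{6} = 4096/7 ≈ 585.1.


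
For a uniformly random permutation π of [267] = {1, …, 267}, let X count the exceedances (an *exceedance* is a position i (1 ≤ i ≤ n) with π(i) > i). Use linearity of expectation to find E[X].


Write X = Σ_{i=1}^{267} X_i, where X_i = 1_{π(i) > i}.
For each fixed i, π(i) is uniform over {1, …, 267} (marginal of a uniform permutation), so P[π(i) > i] = (n − i)/n. Summing: Σ_{i=1}^{267} (n − i)/n = (0 + 1 + … + 266)/267 = 267(267 − 1)/(2·267) = (267 − 1)/2.
Hence E[X] = Σ_{i=1}^{267} (267 − i)/267 = 133 ≈ 133.000000.

E[X] = 133 = 133.000000.


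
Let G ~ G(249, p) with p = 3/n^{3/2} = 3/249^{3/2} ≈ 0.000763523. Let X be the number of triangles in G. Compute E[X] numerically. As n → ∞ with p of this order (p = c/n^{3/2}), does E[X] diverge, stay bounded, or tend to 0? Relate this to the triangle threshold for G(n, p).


Number of potential triangles: C(249, 3) = 2542124.
Each occurs with probability p³ ≈ (0.000763523)³ ≈ 4.45109335e-10.
By linearity: E[X] = C(249, 3)·p³ ≈ 2542124 · 4.45109335e-10 ≈ 0.001132.
Since α = 3/2 > 1, p = c/n^{3/2} = o(1/n) is below the triangle threshold p ~ 1/n. Asymptotically E[X] ~ (c³/6)·n^{3(1−α)} = (3³/6)·n^{-1.5} → 0, so by Markov's inequality G has no triangles w.h.p.

E[X] ≈ 0.001132; in regime p = Θ(1/n^{3/2}) E[X] tends to 0 (below the triangle threshold p ~ 1/n).


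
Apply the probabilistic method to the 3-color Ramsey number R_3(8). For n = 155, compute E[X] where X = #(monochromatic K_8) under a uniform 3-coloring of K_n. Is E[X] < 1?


E[X] = C(155, 8) · 3^{1 − 28} = 6876747915675 · 3^{−27} = 6876747915675/7625597484987.
As a reduced fraction: E[X] = 2292249305225/2541865828329 ≈ 0.901798.
Is E[X] < 1? YES.
Since E[X] < 1, there exists a 3-coloring of K_{155} with no monochromatic K_8; hence R_3(8) > 155.

E[X] = 2292249305225/2541865828329 ≈ 0.901798; E[X] < 1, so R_3(8) > 155.


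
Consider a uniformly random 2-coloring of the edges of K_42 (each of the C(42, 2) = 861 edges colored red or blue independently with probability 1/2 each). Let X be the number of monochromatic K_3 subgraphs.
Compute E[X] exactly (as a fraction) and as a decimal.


Let X = Σ_S X_S over the C(42, 3) = 11480 subsets S of size 3, where X_S = 1 if the K_3 on S is monochromatic.
For a fixed S, the K_3 on S has C(3, 2) = 3 edges. P[all 3 edges red] = (1/2)^3, and likewise for blue, so P[monochromatic] = 2·(1/2)^3 = 2^{1 − 3} = 1/4.
By linearity: E[X] = C(42, 3) · 2^{1 − 3} = 11480 · 1/4 = 2870.
Numerically: E[X] ≈ 2870.000000.

E[X] = C(42,3)·2^(1−C(3,2)) = 2870 ≈ 2870.000000.


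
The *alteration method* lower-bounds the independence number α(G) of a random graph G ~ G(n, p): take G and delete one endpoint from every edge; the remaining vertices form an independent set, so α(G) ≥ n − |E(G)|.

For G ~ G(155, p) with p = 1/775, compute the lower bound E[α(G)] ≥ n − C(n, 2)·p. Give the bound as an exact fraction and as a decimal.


E[|E(G)|] = C(155, 2)·p = 11935 · (1/775) = 77/5.
E[α(G)] ≥ n − E[|E(G)|] = 155 − 77/5 = 698/5.
Numerically: ≈ 139.60000.
(This is only a lower bound; the true E[α(G)] may be larger.)

E[α(G)] ≥ 698/5 ≈ 139.60000.


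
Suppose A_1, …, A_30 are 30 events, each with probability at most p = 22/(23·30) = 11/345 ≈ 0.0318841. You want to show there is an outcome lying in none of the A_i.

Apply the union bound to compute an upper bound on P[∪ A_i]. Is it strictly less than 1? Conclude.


Union bound: P[∪_{i=1}^{30} A_i] ≤ Σ_i P[A_i] ≤ 30·p = 30·(11/345) = 22/23.
Numerically: 22/23 ≈ 0.9565217.
Is 22/23 < 1? YES.
Since P[∪ A_i] ≤ 22/23 < 1, the complement has P[∩ A_i^c] ≥ 1 − 22/23 = 1/23 > 0, so some outcome avoids every A_i.

30·p = 22/23 ≈ 0.9565217; existence CERTIFIED by the union bound.


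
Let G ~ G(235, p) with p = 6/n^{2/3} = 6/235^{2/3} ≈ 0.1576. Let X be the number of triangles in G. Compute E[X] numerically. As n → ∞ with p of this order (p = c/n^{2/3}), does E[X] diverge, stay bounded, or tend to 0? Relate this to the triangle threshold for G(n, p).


Number of potential triangles: C(235, 3) = 2135445.
Each occurs with probability p³ ≈ (0.1576)³ ≈ 3.911272e-03.
By linearity: E[X] = C(235, 3)·p³ ≈ 2135445 · 3.911272e-03 ≈ 8352.3064.
Since α = 2/3 < 1, p = c/n^{2/3} ≫ 1/n is above the triangle threshold p ~ 1/n. Asymptotically E[X] ~ (c³/6)·n^{3(1−α)} = (6³/6)·n^{1} → ∞; triangles are abundant w.h.p.

E[X] ≈ 8352.3064; in regime p = Θ(1/n^{2/3}) E[X] diverges (above the triangle threshold p ~ 1/n).


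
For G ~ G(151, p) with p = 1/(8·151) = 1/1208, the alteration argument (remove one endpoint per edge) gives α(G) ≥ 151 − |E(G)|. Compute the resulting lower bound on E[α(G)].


E[|E(G)|] = C(151, 2)·p = 11325 · (1/1208) = 75/8.
E[α(G)] ≥ n − E[|E(G)|] = 151 − 75/8 = 1133/8.
Numerically: ≈ 141.6250.
(This is only a lower bound; the true E[α(G)] may be larger.)

E[α(G)] ≥ 1133/8 ≈ 141.6250.


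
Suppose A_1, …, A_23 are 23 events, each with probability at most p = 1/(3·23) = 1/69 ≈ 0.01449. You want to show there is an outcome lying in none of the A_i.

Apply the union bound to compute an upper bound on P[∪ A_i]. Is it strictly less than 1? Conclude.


Union bound: P[∪_{i=1}^{23} A_i] ≤ Σ_i P[A_i] ≤ 23·p = 23·(1/69) = 1/3.
Numerically: 1/3 ≈ 0.33333.
Is 1/3 < 1? YES.
Since P[∪ A_i] ≤ 1/3 < 1, the complement has P[∩ A_i^c] ≥ 1 − 1/3 = 2/3 > 0, so some outcome avoids every A_i.

23·p = 1/3 ≈ 0.33333; existence CERTIFIED by the union bound.


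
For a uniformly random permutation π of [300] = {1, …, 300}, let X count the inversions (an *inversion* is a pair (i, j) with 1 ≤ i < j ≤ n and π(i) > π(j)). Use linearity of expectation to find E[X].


Write X = Σ X_I over the C(300, 2) = 44850 pairs i < j, with X_I the indicator of one inversion.
There are 44850 indicators.
For each fixed pair i < j, the values π(i) and π(j) are two distinct elements of {1, …, 300} in uniformly random order; by symmetry P[π(i) > π(j)] = 1/2.
By linearity: E[X] = 44850 · (1/2) = C(300, 2) · (1/2) = 44850/2 = 22425 ≈ 22425.0000.

E[X] = 22425 = 22425.0000.


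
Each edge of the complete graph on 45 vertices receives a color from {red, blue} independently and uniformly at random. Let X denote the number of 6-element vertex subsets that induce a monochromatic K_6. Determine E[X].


Let X = Σ_S X_S over the C(45, 6) = 8145060 subsets S of size 6, where X_S = 1 if the K_6 on S is monochromatic.
For a fixed S, the K_6 on S has C(6, 2) = 15 edges. P[all 15 edges red] = (1/2)^15, and likewise for blue, so P[monochromatic] = 2·(1/2)^15 = 2^{1 − 15} = 1/16384.
Summing: E[X] = C(45, 6) · 2^{1 − 15} = 8145060 · 1/16384 = 2036265/4096.
Numerically: E[X] ≈ 497.1350.

E[X] = C(45,6)·2^(1−C(6,2)) = 2036265/4096 ≈ 497.1350.


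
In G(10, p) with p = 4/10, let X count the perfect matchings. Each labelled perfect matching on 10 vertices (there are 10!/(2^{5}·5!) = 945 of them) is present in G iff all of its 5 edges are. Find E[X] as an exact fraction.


K_10 has 10!/(2^{5}·5!) = 945 labelled perfect matchings.
For each such perfect matching H, let X_H = 1 if all 5 edges of H are present in G. Then P[X_H = 1] = p^{5} = (2/5)^{5} = 32/3125.
By linearity: E[X] = Σ_H E[X_H] = 945 · p^{5} = 945 · 32/3125 = 6048/625.
Numerically: E[X] ≈ 9.6768.

E[X] = 945 · (2/5)^{5} = 6048/625 ≈ 9.6768.


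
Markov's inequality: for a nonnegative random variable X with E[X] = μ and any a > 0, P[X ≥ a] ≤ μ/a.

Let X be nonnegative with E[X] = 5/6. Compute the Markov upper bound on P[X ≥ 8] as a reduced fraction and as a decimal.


μ = E[X] = 5/6, a = 8.
Markov: P[X ≥ 8] ≤ μ/a = (5/6)/8 = 5/48.
Numerically: ≈ 0.1042.
(Since a = 8 > μ = 0.8333, the bound 5/48 is < 1 and informative.)

P[X ≥ 8] ≤ 5/48 ≈ 0.1042.


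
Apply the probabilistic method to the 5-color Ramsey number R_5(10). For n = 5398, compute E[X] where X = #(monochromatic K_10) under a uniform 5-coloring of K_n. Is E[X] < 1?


E[X] = C(5398, 10) · 5^{1 − 45} = 5740413564134635387185954535766 · 5^{−44} = 5740413564134635387185954535766/5684341886080801486968994140625.
As a reduced fraction: E[X] = 5740413564134635387185954535766/5684341886080801486968994140625 ≈ 1.0098642.
Is E[X] < 1? NO.
Since E[X] ≥ 1, the first-moment bound is inconclusive at n = 5398; it does NOT by itself certify R_5(10) > 5398.

E[X] = 5740413564134635387185954535766/5684341886080801486968994140625 ≈ 1.0098642; E[X] ≥ 1; first-moment method inconclusive here.


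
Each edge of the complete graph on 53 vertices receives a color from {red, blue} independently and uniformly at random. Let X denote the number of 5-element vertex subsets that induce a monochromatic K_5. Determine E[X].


Let X = Σ_S X_S over the C(53, 5) = 2869685 subsets S of size 5, where X_S = 1 if the K_5 on S is monochromatic.
For a fixed S, the K_5 on S has C(5, 2) = 10 edges. P[all 10 edges red] = (1/2)^10, and likewise for blue, so P[monochromatic] = 2·(1/2)^10 = 2^{1 − 10} = 1/512.
By linearity of expectation: E[X] = C(53, 5) · 2^{1 − 10} = 2869685 · 1/512 = 2869685/512.
Numerically: E[X] ≈ 5604.854.

E[X] = C(53,5)·2^(1−C(5,2)) = 2869685/512 ≈ 5604.854.


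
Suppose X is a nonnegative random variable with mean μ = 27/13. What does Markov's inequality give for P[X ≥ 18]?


μ = E[X] = 27/13, a = 18.
Markov: P[X ≥ 18] ≤ μ/a = (27/13)/18 = 3/26.
Numerically: ≈ 0.11538.
(Since a = 18 > μ = 2.07692, the bound 3/26 is < 1 and informative.)

P[X ≥ 18] ≤ 3/26 ≈ 0.11538.


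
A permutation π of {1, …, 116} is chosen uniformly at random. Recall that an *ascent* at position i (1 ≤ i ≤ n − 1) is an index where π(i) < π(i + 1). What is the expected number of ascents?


Write X = Σ X_I over i = 1, …, 115, with X_I the indicator of one ascent.
There are 115 indicators.
For each fixed i, the pair (π(i), π(i+1)) is a uniformly random ordered pair of distinct values from {1, …, 116}; by symmetry P[π(i) < π(i+1)] = 1/2.
By linearity: E[X] = 115 · (1/2) = (116 − 1) · (1/2) = 115/2 ≈ 57.5000.

E[X] = 115/2 = 57.5000.


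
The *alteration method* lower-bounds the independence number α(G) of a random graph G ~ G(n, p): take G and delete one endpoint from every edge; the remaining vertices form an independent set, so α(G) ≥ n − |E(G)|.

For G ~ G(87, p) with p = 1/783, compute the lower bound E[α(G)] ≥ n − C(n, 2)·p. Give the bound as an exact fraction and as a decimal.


E[|E(G)|] = C(87, 2)·p = 3741 · (1/783) = 43/9.
E[α(G)] ≥ n − E[|E(G)|] = 87 − 43/9 = 740/9.
Numerically: ≈ 82.22222.
(This is only a lower bound; the true E[α(G)] may be larger.)

E[α(G)] ≥ 740/9 ≈ 82.22222.


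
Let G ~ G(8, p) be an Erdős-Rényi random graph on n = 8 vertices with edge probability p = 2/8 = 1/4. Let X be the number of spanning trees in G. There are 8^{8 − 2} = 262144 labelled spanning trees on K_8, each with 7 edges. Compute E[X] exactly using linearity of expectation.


K_8 has 8^{8 − 2} = 262144 labelled spanning trees.
For each such spanning tree H, let X_H = 1 if all 7 edges of H are present in G. Then P[X_H = 1] = p^{7} = (1/4)^{7} = 1/16384.
By linearity: E[X] = Σ_H E[X_H] = 262144 · p^{7} = 262144 · 1/16384 = 16.
Numerically: E[X] ≈ 16.

E[X] = 262144 · (1/4)^{7} = 16 ≈ 16.


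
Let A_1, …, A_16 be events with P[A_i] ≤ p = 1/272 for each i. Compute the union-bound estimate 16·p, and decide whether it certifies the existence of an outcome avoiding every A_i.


Union bound: P[∪_{i=1}^{16} A_i] ≤ Σ_i P[A_i] ≤ 16·p = 16·(1/272) = 1/17.
Numerically: 1/17 ≈ 0.0588235.
Is 1/17 < 1? YES.
Since P[∪ A_i] ≤ 1/17 < 1, the complement has P[∩ A_i^c] ≥ 1 − 1/17 = 16/17 > 0, so some outcome avoids every A_i.

16·p = 1/17 ≈ 0.0588235; existence CERTIFIED by the union bound.


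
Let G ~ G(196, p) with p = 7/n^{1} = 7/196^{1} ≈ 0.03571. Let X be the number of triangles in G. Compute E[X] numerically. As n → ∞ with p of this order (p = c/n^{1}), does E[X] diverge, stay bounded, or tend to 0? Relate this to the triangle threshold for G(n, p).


Number of potential triangles: C(196, 3) = 1235780.
Each occurs with probability p³ ≈ (0.03571)³ ≈ 4.555394e-05.
By linearity: E[X] = C(196, 3)·p³ ≈ 1235780 · 4.555394e-05 ≈ 56.2946.
Here α = 1, so p = 7/n is exactly at the triangle threshold p ~ 1/n. Asymptotically E[X] → c³/6 = 7³/6 = 343/6 ≈ 57.1667, a bounded constant. In this regime the triangle count is asymptotically Poisson(c³/6).

E[X] ≈ 56.2946; in regime p = Θ(1/n^{1}) E[X] stays bounded (at the triangle threshold p ~ 1/n).


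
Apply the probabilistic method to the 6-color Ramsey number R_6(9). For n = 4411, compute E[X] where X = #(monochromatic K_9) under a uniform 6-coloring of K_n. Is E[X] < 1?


E[X] = C(4411, 9) · 6^{1 − 36} = 1727920475134582415883601405 · 6^{−35} = 1727920475134582415883601405/1719070799748422591028658176.
As a reduced fraction: E[X] = 1727920475134582415883601405/1719070799748422591028658176 ≈ 1.0051.
Is E[X] < 1? NO.
Since E[X] ≥ 1, the first-moment bound is inconclusive at n = 4411; it does NOT by itself certify R_6(9) > 4411.

E[X] = 1727920475134582415883601405/1719070799748422591028658176 ≈ 1.0051; E[X] ≥ 1; first-moment method inconclusive here.


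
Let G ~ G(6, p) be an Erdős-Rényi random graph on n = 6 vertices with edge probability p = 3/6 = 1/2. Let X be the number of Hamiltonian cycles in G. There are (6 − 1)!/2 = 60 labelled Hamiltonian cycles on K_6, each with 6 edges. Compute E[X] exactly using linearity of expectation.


K_6 has (6 − 1)!/2 = 60 labelled Hamiltonian cycles.
For each such Hamiltonian cycle H, let X_H = 1 if all 6 edges of H are present in G. Then P[X_H = 1] = p^{6} = (1/2)^{6} = 1/64.
By linearity: E[X] = Σ_H E[X_H] = 60 · p^{6} = 60 · 1/64 = 15/16.
Numerically: E[X] ≈ 0.9375.

E[X] = 60 · (1/2)^{6} = 15/16 ≈ 0.9375.


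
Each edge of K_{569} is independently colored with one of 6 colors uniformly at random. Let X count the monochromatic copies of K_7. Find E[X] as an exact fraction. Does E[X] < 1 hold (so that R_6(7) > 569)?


E[X] = C(569, 7) · 6^{1 − 21} = 3692032389858348 · 6^{−20} = 3692032389858348/3656158440062976.
As a reduced fraction: E[X] = 34185485091281/33853318889472 ≈ 1.0098119.
Is E[X] < 1? NO.
Since E[X] ≥ 1, the first-moment bound is inconclusive at n = 569; it does NOT by itself certify R_6(7) > 569.

E[X] = 34185485091281/33853318889472 ≈ 1.0098119; E[X] ≥ 1; first-moment method inconclusive here.


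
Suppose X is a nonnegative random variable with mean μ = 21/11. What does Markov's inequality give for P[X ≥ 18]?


μ = E[X] = 21/11, a = 18.
Markov: P[X ≥ 18] ≤ μ/a = (21/11)/18 = 7/66.
Numerically: ≈ 0.106061.
(Since a = 18 > μ = 1.909091, the bound 7/66 is < 1 and informative.)

P[X ≥ 18] ≤ 7/66 ≈ 0.106061.


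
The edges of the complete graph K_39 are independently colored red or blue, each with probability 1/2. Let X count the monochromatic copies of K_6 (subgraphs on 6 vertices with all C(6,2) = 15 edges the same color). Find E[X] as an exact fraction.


Let X = Σ_S X_S over the C(39, 6) = 3262623 subsets S of size 6, where X_S = 1 if the K_6 on S is monochromatic.
For a fixed S, the K_6 on S has C(6, 2) = 15 edges. P[all 15 edges red] = (1/2)^15, and likewise for blue, so P[monochromatic] = 2·(1/2)^15 = 2^{1 − 15} = 1/16384.
By linearity of expectation: E[X] = C(39, 6) · 2^{1 − 15} = 3262623 · 1/16384 = 3262623/16384.
Numerically: E[X] ≈ 199.134705.

E[X] = C(39,6)·2^(1−C(6,2)) = 3262623/16384 ≈ 199.134705.


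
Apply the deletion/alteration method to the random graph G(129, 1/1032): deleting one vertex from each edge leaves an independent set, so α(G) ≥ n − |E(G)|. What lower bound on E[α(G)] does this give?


E[|E(G)|] = C(129, 2)·p = 8256 · (1/1032) = 8.
E[α(G)] ≥ n − E[|E(G)|] = 129 − 8 = 121.
Numerically: ≈ 121.0000.
(This is only a lower bound; the true E[α(G)] may be larger.)

E[α(G)] ≥ 121 ≈ 121.0000.


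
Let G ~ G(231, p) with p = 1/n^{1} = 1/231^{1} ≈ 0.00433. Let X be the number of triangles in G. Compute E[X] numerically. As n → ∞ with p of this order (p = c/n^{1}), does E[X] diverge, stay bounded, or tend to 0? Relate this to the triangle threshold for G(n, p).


Number of potential triangles: C(231, 3) = 2027795.
Each occurs with probability p³ ≈ (0.00433)³ ≈ 8.11267e-08.
By linearity: E[X] = C(231, 3)·p³ ≈ 2027795 · 8.11267e-08 ≈ 0.165.
Here α = 1, so p = 1/n is exactly at the triangle threshold p ~ 1/n. Asymptotically E[X] → c³/6 = 1³/6 = 1/6 ≈ 0.167, a bounded constant. In this regime the triangle count is asymptotically Poisson(c³/6).

E[X] ≈ 0.165; in regime p = Θ(1/n^{1}) E[X] stays bounded (at the triangle threshold p ~ 1/n).


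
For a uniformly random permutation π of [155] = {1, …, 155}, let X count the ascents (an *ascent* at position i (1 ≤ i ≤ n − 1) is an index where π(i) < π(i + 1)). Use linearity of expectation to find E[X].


Write X = Σ X_I over i = 1, …, 154, with X_I the indicator of one ascent.
There are 154 indicators.
For each fixed i, the pair (π(i), π(i+1)) is a uniformly random ordered pair of distinct values from {1, …, 155}; by symmetry P[π(i) < π(i+1)] = 1/2.
By linearity: E[X] = 154 · (1/2) = (155 − 1) · (1/2) = 77 ≈ 77.0000.

E[X] = 77 = 77.0000.


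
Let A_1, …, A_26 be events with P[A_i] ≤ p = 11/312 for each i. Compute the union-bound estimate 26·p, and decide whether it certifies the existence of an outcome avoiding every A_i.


Union bound: P[∪_{i=1}^{26} A_i] ≤ Σ_i P[A_i] ≤ 26·p = 26·(11/312) = 11/12.
Numerically: 11/12 ≈ 0.91667.
Is 11/12 < 1? YES.
Since P[∪ A_i] ≤ 11/12 < 1, the complement has P[∩ A_i^c] ≥ 1 − 11/12 = 1/12 > 0, so some outcome avoids every A_i.

26·p = 11/12 ≈ 0.91667; existence CERTIFIED by the union bound.


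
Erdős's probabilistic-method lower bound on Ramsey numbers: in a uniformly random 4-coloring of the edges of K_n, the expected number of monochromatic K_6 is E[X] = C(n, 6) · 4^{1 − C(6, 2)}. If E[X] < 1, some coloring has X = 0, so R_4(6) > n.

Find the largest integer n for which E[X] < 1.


We need C(n, 6) · 4^{1 − 15} < 1, i.e. C(n, 6) < 4^{15 − 1} = 268435456.
Check values of n near the boundary:
  n = 72: C(72, 6) = 156238908; 156238908 < 268435456? YES
  n = 73: C(73, 6) = 170230452; 170230452 < 268435456? YES
  n = 74: C(74, 6) = 185250786; 185250786 < 268435456? YES
  n = 75: C(75, 6) = 201359550; 201359550 < 268435456? YES
  n = 76: C(76, 6) = 218618940; 218618940 < 268435456? YES
  n = 77: C(77, 6) = 237093780; 237093780 < 268435456? YES
  n = 78: C(78, 6) = 256851595; 256851595 < 268435456? YES
  n = 79: C(79, 6) = 277962685; 277962685 < 268435456? NO
  n = 80: C(80, 6) = 300500200; 300500200 < 268435456? NO
The largest n with C(n, 6) < 268435456 is n = 78 (where E[X] = 256851595/268435456 ≈ 0.9568468). Hence R_4(6) > 78, i.e. R_4(6) ≥ 79.

Largest n = 78; hence R_4(6) > 78.


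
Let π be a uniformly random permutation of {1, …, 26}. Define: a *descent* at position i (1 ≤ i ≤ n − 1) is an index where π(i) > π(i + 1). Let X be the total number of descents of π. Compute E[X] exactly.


Write X = Σ X_I over i = 1, …, 25, with X_I the indicator of one descent.
There are 25 indicators.
For each fixed i, the pair (π(i), π(i+1)) is a uniformly random ordered pair of distinct values from {1, …, 26}; by symmetry P[π(i) > π(i+1)] = 1/2.
By linearity: E[X] = 25 · (1/2) = (26 − 1) · (1/2) = 25/2 ≈ 12.500000.

E[X] = 25/2 = 12.500000.


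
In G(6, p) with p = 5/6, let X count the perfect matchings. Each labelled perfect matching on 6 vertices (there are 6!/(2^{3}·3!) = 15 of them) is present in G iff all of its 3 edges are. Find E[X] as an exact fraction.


K_6 has 6!/(2^{3}·3!) = 15 labelled perfect matchings.
For each such perfect matching H, let X_H = 1 if all 3 edges of H are present in G. Then P[X_H = 1] = p^{3} = (5/6)^{3} = 125/216.
By linearity of expectation: E[X] = Σ_H E[X_H] = 15 · p^{3} = 15 · 125/216 = 625/72.
Numerically: E[X] ≈ 8.6806.

E[X] = 15 · (5/6)^{3} = 625/72 ≈ 8.6806.


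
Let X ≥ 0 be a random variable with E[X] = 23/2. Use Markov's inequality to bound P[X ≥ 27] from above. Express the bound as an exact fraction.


μ = E[X] = 23/2, a = 27.
Markov: P[X ≥ 27] ≤ μ/a = (23/2)/27 = 23/54.
Numerically: ≈ 0.425926.
(Since a = 27 > μ = 11.500000, the bound 23/54 is < 1 and informative.)

P[X ≥ 27] ≤ 23/54 ≈ 0.425926.


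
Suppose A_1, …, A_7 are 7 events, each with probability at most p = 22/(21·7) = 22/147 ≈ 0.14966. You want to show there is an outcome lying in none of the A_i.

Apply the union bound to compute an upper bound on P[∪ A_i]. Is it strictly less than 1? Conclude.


Union bound: P[∪_{i=1}^{7} A_i] ≤ Σ_i P[A_i] ≤ 7·p = 7·(22/147) = 22/21.
Numerically: 22/21 ≈ 1.04762.
Is 22/21 < 1? NO.
Since the bound 22/21 is ≥ 1, the union bound is uninformative here; it does NOT by itself certify existence.

7·p = 22/21 ≈ 1.04762; existence NOT certified by the union bound.


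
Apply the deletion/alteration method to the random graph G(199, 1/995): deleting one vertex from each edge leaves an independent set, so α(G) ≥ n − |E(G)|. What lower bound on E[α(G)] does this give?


E[|E(G)|] = C(199, 2)·p = 19701 · (1/995) = 99/5.
E[α(G)] ≥ n − E[|E(G)|] = 199 − 99/5 = 896/5.
Numerically: ≈ 179.2000.
(This is only a lower bound; the true E[α(G)] may be larger.)

E[α(G)] ≥ 896/5 ≈ 179.2000.


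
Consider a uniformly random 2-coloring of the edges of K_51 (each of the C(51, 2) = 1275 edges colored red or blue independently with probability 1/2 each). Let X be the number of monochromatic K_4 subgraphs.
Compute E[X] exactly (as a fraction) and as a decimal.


Let X = Σ_S X_S over the C(51, 4) = 249900 subsets S of size 4, where X_S = 1 if the K_4 on S is monochromatic.
For a fixed S, the K_4 on S has C(4, 2) = 6 edges. P[all 6 edges red] = (1/2)^6, and likewise for blue, so P[monochromatic] = 2·(1/2)^6 = 2^{1 − 6} = 1/32.
By linearity: E[X] = C(51, 4) · 2^{1 − 6} = 249900 · 1/32 = 62475/8.
Numerically: E[X] ≈ 7809.37500.

E[X] = C(51,4)·2^(1−C(4,2)) = 62475/8 ≈ 7809.37500.


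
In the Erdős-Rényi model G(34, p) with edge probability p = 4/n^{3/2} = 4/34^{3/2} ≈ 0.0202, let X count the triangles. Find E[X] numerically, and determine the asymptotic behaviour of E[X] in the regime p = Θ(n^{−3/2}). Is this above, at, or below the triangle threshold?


Number of potential triangles: C(34, 3) = 5984.
Each occurs with probability p³ ≈ (0.0202)³ ≈ 8.21344e-06.
By linearity: E[X] = C(34, 3)·p³ ≈ 5984 · 8.21344e-06 ≈ 0.049.
Since α = 3/2 > 1, p = c/n^{3/2} = o(1/n) is below the triangle threshold p ~ 1/n. Asymptotically E[X] ~ (c³/6)·n^{3(1−α)} = (4³/6)·n^{-1.5} → 0, so by Markov's inequality G has no triangles w.h.p.

E[X] ≈ 0.049; in regime p = Θ(1/n^{3/2}) E[X] tends to 0 (below the triangle threshold p ~ 1/n).


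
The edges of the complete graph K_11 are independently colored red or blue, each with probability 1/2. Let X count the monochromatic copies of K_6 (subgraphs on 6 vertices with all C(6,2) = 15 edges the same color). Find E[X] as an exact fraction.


Let X = Σ_S X_S over the C(11, 6) = 462 subsets S of size 6, where X_S = 1 if the K_6 on S is monochromatic.
For a fixed S, the K_6 on S has C(6, 2) = 15 edges. P[all 15 edges red] = (1/2)^15, and likewise for blue, so P[monochromatic] = 2·(1/2)^15 = 2^{1 − 15} = 1/16384.
By linearity of expectation: E[X] = C(11, 6) · 2^{1 − 15} = 462 · 1/16384 = 231/8192.
Numerically: E[X] ≈ 0.028.

E[X] = C(11,6)·2^(1−C(6,2)) = 231/8192 ≈ 0.028.


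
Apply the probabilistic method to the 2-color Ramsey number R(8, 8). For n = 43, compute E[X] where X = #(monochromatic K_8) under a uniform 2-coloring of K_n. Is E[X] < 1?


E[X] = C(43, 8) · 2^{1 − 28} = 145008513 · 2^{−27} = 145008513/134217728.
As a reduced fraction: E[X] = 145008513/134217728 ≈ 1.0804.
Is E[X] < 1? NO.
Since E[X] ≥ 1, the first-moment bound is inconclusive at n = 43; it does NOT by itself certify R(8, 8) > 43.

E[X] = 145008513/134217728 ≈ 1.0804; E[X] ≥ 1; first-moment method inconclusive here.


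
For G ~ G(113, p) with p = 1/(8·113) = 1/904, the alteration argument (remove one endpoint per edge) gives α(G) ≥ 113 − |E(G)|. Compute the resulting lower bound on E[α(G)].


E[|E(G)|] = C(113, 2)·p = 6328 · (1/904) = 7.
E[α(G)] ≥ n − E[|E(G)|] = 113 − 7 = 106.
Numerically: ≈ 106.0000.
(This is only a lower bound; the true E[α(G)] may be larger.)

E[α(G)] ≥ 106 ≈ 106.0000.


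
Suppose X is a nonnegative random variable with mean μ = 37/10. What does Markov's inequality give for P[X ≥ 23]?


μ = E[X] = 37/10, a = 23.
Markov: P[X ≥ 23] ≤ μ/a = (37/10)/23 = 37/230.
Numerically: ≈ 0.16087.
(Since a = 23 > μ = 3.70000, the bound 37/230 is < 1 and informative.)

P[X ≥ 23] ≤ 37/230 ≈ 0.16087.


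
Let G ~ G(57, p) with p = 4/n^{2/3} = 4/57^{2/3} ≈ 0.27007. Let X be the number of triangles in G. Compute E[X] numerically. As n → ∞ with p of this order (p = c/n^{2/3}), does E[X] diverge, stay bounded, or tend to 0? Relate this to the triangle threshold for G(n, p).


Number of potential triangles: C(57, 3) = 29260.
Each occurs with probability p³ ≈ (0.27007)³ ≈ 1.9698369e-02.
By linearity: E[X] = C(57, 3)·p³ ≈ 29260 · 1.9698369e-02 ≈ 576.37427.
Since α = 2/3 < 1, p = c/n^{2/3} ≫ 1/n is above the triangle threshold p ~ 1/n. Asymptotically E[X] ~ (c³/6)·n^{3(1−α)} = (4³/6)·n^{1} → ∞; triangles are abundant w.h.p.

E[X] ≈ 576.37427; in regime p = Θ(1/n^{2/3}) E[X] diverges (above the triangle threshold p ~ 1/n).


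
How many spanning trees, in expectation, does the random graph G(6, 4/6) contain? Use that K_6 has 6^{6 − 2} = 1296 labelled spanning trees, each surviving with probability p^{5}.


K_6 has 6^{6 − 2} = 1296 labelled spanning trees.
For each such spanning tree H, let X_H = 1 if all 5 edges of H are present in G. Then P[X_H = 1] = p^{5} = (2/3)^{5} = 32/243.
By linearity of expectation: E[X] = Σ_H E[X_H] = 1296 · p^{5} = 1296 · 32/243 = 512/3.
Numerically: E[X] ≈ 170.7.

E[X] = 1296 · (2/3)^{5} = 512/3 ≈ 170.7.


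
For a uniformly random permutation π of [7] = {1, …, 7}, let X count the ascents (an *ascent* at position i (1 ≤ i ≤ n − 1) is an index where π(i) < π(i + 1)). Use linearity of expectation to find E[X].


Write X = Σ X_I over i = 1, …, 6, with X_I the indicator of one ascent.
There are 6 indicators.
For each fixed i, the pair (π(i), π(i+1)) is a uniformly random ordered pair of distinct values from {1, …, 7}; by symmetry P[π(i) < π(i+1)] = 1/2.
By linearity: E[X] = 6 · (1/2) = (7 − 1) · (1/2) = 3 ≈ 3.00000.

E[X] = 3 = 3.00000.


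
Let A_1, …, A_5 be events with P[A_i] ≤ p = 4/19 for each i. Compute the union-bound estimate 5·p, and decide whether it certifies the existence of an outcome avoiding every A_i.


Union bound: P[∪_{i=1}^{5} A_i] ≤ Σ_i P[A_i] ≤ 5·p = 5·(4/19) = 20/19.
Numerically: 20/19 ≈ 1.05263.
Is 20/19 < 1? NO.
Since the bound 20/19 is ≥ 1, the union bound is uninformative here; it does NOT by itself certify existence.

5·p = 20/19 ≈ 1.05263; existence NOT certified by the union bound.


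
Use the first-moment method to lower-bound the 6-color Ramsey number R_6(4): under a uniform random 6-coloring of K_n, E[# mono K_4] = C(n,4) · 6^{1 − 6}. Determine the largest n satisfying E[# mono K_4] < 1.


We need C(n, 4) · 6^{1 − 6} < 1, i.e. C(n, 4) < 6^{6 − 1} = 7776.
Check values of n near the boundary:
  n = 21: C(21, 4) = 5985; 5985 < 7776? YES
  n = 22: C(22, 4) = 7315; 7315 < 7776? YES
  n = 23: C(23, 4) = 8855; 8855 < 7776? NO
  n = 24: C(24, 4) = 10626; 10626 < 7776? NO
The largest n with C(n, 4) < 7776 is n = 22 (where E[X] = 7315/7776 ≈ 0.940715). Hence R_6(4) > 22, i.e. R_6(4) ≥ 23.

Largest n = 22; hence R_6(4) > 22.


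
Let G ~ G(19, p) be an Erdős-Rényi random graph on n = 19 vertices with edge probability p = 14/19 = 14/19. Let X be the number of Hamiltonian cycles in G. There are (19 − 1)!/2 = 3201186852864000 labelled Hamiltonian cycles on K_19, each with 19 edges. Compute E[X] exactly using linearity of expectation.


K_19 has (19 − 1)!/2 = 3201186852864000 labelled Hamiltonian cycles.
For each such Hamiltonian cycle H, let X_H = 1 if all 19 edges of H are present in G. Then P[X_H = 1] = p^{19} = (14/19)^{19} = 5976303958948914397184/1978419655660313589123979.
By linearity of expectation: E[X] = Σ_H E[X_H] = 3201186852864000 · p^{19} = 3201186852864000 · 5976303958948914397184/1978419655660313589123979 = 19131265662106339128470788663934976000/1978419655660313589123979.
Numerically: E[X] ≈ 9.67e+12.

E[X] = 3201186852864000 · (14/19)^{19} = 19131265662106339128470788663934976000/1978419655660313589123979 ≈ 9.67e+12.


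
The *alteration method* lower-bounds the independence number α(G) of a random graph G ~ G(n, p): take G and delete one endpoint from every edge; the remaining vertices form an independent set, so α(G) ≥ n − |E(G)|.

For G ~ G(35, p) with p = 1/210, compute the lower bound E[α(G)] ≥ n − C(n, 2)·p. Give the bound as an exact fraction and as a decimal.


E[|E(G)|] = C(35, 2)·p = 595 · (1/210) = 17/6.
E[α(G)] ≥ n − E[|E(G)|] = 35 − 17/6 = 193/6.
Numerically: ≈ 32.166667.
(This is only a lower bound; the true E[α(G)] may be larger.)

E[α(G)] ≥ 193/6 ≈ 32.166667.


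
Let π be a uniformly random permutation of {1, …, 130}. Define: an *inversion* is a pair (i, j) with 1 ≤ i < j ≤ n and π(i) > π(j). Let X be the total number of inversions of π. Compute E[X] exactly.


Write X = Σ X_I over the C(130, 2) = 8385 pairs i < j, with X_I the indicator of one inversion.
There are 8385 indicators.
For each fixed pair i < j, the values π(i) and π(j) are two distinct elements of {1, …, 130} in uniformly random order; by symmetry P[π(i) > π(j)] = 1/2.
By linearity: E[X] = 8385 · (1/2) = C(130, 2) · (1/2) = 8385/2 = 8385/2 ≈ 4192.50000.

E[X] = 8385/2 = 4192.50000.


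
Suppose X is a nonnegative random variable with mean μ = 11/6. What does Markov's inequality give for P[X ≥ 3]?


μ = E[X] = 11/6, a = 3.
Markov: P[X ≥ 3] ≤ μ/a = (11/6)/3 = 11/18.
Numerically: ≈ 0.6111.
(Since a = 3 > μ = 1.8333, the bound 11/18 is < 1 and informative.)

P[X ≥ 3] ≤ 11/18 ≈ 0.6111.


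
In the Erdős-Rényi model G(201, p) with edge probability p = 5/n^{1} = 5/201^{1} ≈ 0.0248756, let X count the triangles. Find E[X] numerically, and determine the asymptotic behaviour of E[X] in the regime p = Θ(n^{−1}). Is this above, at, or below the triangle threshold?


Number of potential triangles: C(201, 3) = 1333300.
Each occurs with probability p³ ≈ (0.0248756)³ ≈ 1.53929494e-05.
By linearity: E[X] = C(201, 3)·p³ ≈ 1333300 · 1.53929494e-05 ≈ 20.523419.
Here α = 1, so p = 5/n is exactly at the triangle threshold p ~ 1/n. Asymptotically E[X] → c³/6 = 5³/6 = 125/6 ≈ 20.833333, a bounded constant. In this regime the triangle count is asymptotically Poisson(c³/6).

E[X] ≈ 20.523419; in regime p = Θ(1/n^{1}) E[X] stays bounded (at the triangle threshold p ~ 1/n).


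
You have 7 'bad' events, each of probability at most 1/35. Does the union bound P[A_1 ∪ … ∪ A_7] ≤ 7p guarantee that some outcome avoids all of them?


Union bound: P[∪_{i=1}^{7} A_i] ≤ Σ_i P[A_i] ≤ 7·p = 7·(1/35) = 1/5.
Numerically: 1/5 ≈ 0.2000000.
Is 1/5 < 1? YES.
Since P[∪ A_i] ≤ 1/5 < 1, the complement has P[∩ A_i^c] ≥ 1 − 1/5 = 4/5 > 0, so some outcome avoids every A_i.

7·p = 1/5 ≈ 0.2000000; existence CERTIFIED by the union bound.


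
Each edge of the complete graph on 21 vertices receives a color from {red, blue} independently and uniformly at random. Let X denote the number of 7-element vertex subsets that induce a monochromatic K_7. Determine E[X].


Let X = Σ_S X_S over the C(21, 7) = 116280 subsets S of size 7, where X_S = 1 if the K_7 on S is monochromatic.
For a fixed S, the K_7 on S has C(7, 2) = 21 edges. P[all 21 edges red] = (1/2)^21, and likewise for blue, so P[monochromatic] = 2·(1/2)^21 = 2^{1 − 21} = 1/1048576.
By linearity of expectation: E[X] = C(21, 7) · 2^{1 − 21} = 116280 · 1/1048576 = 14535/131072.
Numerically: E[X] ≈ 0.110893.

E[X] = C(21,7)·2^(1−C(7,2)) = 14535/131072 ≈ 0.110893.


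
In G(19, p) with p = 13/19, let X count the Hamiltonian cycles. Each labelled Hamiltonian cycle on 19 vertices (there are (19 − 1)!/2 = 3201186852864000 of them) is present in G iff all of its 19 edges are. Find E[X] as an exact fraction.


K_19 has (19 − 1)!/2 = 3201186852864000 labelled Hamiltonian cycles.
For each such Hamiltonian cycle H, let X_H = 1 if all 19 edges of H are present in G. Then P[X_H = 1] = p^{19} = (13/19)^{19} = 1461920290375446110677/1978419655660313589123979.
Summing the indicators: E[X] = Σ_H E[X_H] = 3201186852864000 · p^{19} = 3201186852864000 · 1461920290375446110677/1978419655660313589123979 = 4679880013484999364018134658428928000/1978419655660313589123979.
Numerically: E[X] ≈ 2.36546e+12.

E[X] = 3201186852864000 · (13/19)^{19} = 4679880013484999364018134658428928000/1978419655660313589123979 ≈ 2.36546e+12.


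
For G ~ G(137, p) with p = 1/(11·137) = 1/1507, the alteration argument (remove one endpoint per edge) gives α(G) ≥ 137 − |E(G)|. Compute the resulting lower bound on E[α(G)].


E[|E(G)|] = C(137, 2)·p = 9316 · (1/1507) = 68/11.
E[α(G)] ≥ n − E[|E(G)|] = 137 − 68/11 = 1439/11.
Numerically: ≈ 130.818.
(This is only a lower bound; the true E[α(G)] may be larger.)

E[α(G)] ≥ 1439/11 ≈ 130.818.


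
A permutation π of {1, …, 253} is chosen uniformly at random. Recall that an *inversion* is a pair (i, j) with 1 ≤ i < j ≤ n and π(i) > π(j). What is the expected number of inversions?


Write X = Σ X_I over the C(253, 2) = 31878 pairs i < j, with X_I the indicator of one inversion.
There are 31878 indicators.
For each fixed pair i < j, the values π(i) and π(j) are two distinct elements of {1, …, 253} in uniformly random order; by symmetry P[π(i) > π(j)] = 1/2.
By linearity: E[X] = 31878 · (1/2) = C(253, 2) · (1/2) = 31878/2 = 15939 ≈ 15939.000.

E[X] = 15939 = 15939.000.


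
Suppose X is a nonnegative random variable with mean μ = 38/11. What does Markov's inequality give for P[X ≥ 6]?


μ = E[X] = 38/11, a = 6.
Markov: P[X ≥ 6] ≤ μ/a = (38/11)/6 = 19/33.
Numerically: ≈ 0.575758.
(Since a = 6 > μ = 3.454545, the bound 19/33 is < 1 and informative.)

P[X ≥ 6] ≤ 19/33 ≈ 0.575758.


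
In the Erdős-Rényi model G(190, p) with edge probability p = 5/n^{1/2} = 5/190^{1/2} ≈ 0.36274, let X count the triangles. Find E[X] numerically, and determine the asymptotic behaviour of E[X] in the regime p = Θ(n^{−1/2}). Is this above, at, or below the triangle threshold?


Number of potential triangles: C(190, 3) = 1125180.
Each occurs with probability p³ ≈ (0.36274)³ ≈ 4.7728701e-02.
By linearity: E[X] = C(190, 3)·p³ ≈ 1125180 · 4.7728701e-02 ≈ 53703.37941.
Since α = 1/2 < 1, p = c/n^{1/2} ≫ 1/n is above the triangle threshold p ~ 1/n. Asymptotically E[X] ~ (c³/6)·n^{3(1−α)} = (5³/6)·n^{1.5} → ∞; triangles are abundant w.h.p.

E[X] ≈ 53703.37941; in regime p = Θ(1/n^{1/2}) E[X] diverges (above the triangle threshold p ~ 1/n).


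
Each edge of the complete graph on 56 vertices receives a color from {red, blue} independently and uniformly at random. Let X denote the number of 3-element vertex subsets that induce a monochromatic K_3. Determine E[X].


Let X = Σ_S X_S over the C(56, 3) = 27720 subsets S of size 3, where X_S = 1 if the K_3 on S is monochromatic.
For a fixed S, the K_3 on S has C(3, 2) = 3 edges. P[all 3 edges red] = (1/2)^3, and likewise for blue, so P[monochromatic] = 2·(1/2)^3 = 2^{1 − 3} = 1/4.
By linearity of expectation: E[X] = C(56, 3) · 2^{1 − 3} = 27720 · 1/4 = 6930.
Numerically: E[X] ≈ 6930.000.

E[X] = C(56,3)·2^(1−C(3,2)) = 6930 ≈ 6930.000.


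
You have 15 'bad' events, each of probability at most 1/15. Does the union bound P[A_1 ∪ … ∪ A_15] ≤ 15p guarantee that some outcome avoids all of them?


Union bound: P[∪_{i=1}^{15} A_i] ≤ Σ_i P[A_i] ≤ 15·p = 15·(1/15) = 1.
Numerically: 1 ≈ 1.000000.
Is 1 < 1? NO.
Since the bound 1 is ≥ 1, the union bound is uninformative here; it does NOT by itself certify existence.

15·p = 1 ≈ 1.000000; existence NOT certified by the union bound.


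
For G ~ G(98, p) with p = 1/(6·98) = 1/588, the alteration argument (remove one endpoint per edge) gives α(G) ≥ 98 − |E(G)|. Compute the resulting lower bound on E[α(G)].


E[|E(G)|] = C(98, 2)·p = 4753 · (1/588) = 97/12.
E[α(G)] ≥ n − E[|E(G)|] = 98 − 97/12 = 1079/12.
Numerically: ≈ 89.9167.
(This is only a lower bound; the true E[α(G)] may be larger.)

E[α(G)] ≥ 1079/12 ≈ 89.9167.
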